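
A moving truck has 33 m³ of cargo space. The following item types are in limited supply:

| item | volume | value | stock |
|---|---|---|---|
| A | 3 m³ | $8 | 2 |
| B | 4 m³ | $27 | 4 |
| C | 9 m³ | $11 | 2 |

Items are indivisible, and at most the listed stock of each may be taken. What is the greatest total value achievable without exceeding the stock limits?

$135

Top feasible selections:
- 2×A + 4×B + 1×C: volume 31, value 135
- 1×A + 4×B + 1×C: volume 28, value 127
- 2×A + 4×B: volume 22, value 124
- 4×B + 1×C: volume 25, value 119
Best: $135.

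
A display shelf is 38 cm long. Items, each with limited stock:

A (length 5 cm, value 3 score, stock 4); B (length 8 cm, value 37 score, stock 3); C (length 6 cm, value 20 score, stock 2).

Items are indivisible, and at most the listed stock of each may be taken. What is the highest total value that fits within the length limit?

151 score

Top feasible selections:
- 3×B + 2×C: length 36, value 151
- 1×A + 3×B + 1×C: length 35, value 134
Best: 151 score.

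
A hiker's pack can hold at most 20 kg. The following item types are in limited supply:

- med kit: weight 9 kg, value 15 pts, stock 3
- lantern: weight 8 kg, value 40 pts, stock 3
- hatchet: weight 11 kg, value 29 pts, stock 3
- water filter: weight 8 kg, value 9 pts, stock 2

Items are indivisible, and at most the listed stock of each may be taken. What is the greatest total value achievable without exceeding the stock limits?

80 pts

Best selections within weight 20 and stock limits:
- 2×lantern: weight 16, value 80
- 1×lantern + 1×hatchet: weight 19, value 69
- 1×med kit + 1×lantern: weight 17, value 55
- 1×lantern + 1×water filter: weight 16, value 49
Best: 80 pts.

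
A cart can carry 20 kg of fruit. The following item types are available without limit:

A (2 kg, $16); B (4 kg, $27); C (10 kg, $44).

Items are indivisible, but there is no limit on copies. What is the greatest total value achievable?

$160

Best value-per-unit is A at 16/2, and filling with it alone uses weight 10×2=20. No mix of the others beats 10×16 = 160.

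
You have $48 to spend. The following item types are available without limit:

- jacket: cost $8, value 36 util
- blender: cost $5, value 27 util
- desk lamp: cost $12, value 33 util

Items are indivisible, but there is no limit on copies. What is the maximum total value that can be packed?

252 util

Best value-per-unit is blender at 27/5; filling with it alone gives 9×27 = 243.
Optimal mix: 1×jacket + 8×blender → cost 48, value 252.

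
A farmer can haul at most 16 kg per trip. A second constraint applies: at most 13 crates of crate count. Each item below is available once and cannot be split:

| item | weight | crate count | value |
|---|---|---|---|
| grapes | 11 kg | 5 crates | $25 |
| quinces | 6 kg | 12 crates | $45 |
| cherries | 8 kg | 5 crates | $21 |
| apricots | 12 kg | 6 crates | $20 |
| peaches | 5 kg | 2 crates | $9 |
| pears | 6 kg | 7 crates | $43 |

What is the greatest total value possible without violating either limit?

Feasible sets respecting both limits:
- cherries+pears: weight 14, crate count 12, value 64
- peaches+pears: weight 11, crate count 9, value 52
- quinces: weight 6, crate count 12, value 45
- pears: weight 6, crate count 7, value 43
Best: $64.

$64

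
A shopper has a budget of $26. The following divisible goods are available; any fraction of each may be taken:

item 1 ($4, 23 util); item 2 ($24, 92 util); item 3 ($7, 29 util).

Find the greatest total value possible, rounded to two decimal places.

Take in order of value per unit:
- item 1 (23/4 per unit): all 4 → value 23, running total 23.00
- item 3 (29/7 per unit): all 7 → value 29, running total 52.00
- item 2 (92/24 per unit): 15 of 24 → value 15×92/24 = 57.5000, running total 109.50
Total 109.50.

109.50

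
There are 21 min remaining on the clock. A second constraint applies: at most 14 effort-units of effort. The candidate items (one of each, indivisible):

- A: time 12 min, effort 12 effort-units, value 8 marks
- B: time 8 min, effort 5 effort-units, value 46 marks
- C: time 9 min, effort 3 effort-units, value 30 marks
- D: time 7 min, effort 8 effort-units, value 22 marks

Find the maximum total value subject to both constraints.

Feasible sets respecting both limits:
- B+C: time 17, effort 8, value 76
- B+D: time 15, effort 13, value 68
- C+D: time 16, effort 11, value 52
- B: time 8, effort 5, value 46
Best: 76 marks.

76 marks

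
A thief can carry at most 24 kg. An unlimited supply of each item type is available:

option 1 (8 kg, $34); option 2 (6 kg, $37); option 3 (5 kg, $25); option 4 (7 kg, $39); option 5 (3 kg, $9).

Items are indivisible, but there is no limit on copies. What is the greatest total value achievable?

$148

Best value-per-unit is option 2 at 37/6, and filling with it alone uses weight 4×6=24. No mix of the others beats 4×37 = 148.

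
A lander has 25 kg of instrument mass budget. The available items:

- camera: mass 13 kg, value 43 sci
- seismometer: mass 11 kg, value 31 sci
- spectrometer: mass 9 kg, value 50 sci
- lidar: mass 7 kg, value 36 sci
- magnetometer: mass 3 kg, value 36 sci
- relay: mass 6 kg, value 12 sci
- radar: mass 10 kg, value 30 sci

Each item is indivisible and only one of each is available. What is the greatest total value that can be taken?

134 sci

Check high-value combinations within 25 kg:
- spectrometer+lidar+magnetometer+relay: mass 9+7+3+6=25, value 50+36+36+12=134
- camera+spectrometer+magnetometer: mass 13+9+3=25, value 43+50+36=129
- spectrometer+lidar+magnetometer: mass 9+7+3=19, value 50+36+36=122
- seismometer+spectrometer+magnetometer: mass 11+9+3=23, value 31+50+36=117
Best: 134 sci.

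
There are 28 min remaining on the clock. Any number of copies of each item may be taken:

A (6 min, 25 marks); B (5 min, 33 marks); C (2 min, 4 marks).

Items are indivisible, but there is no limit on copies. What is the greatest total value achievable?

Best value-per-unit is B at 33/5; filling with it alone gives 5×33 = 165.
Optimal mix: 5×B + 1×C → time 27, value 169.

169 marks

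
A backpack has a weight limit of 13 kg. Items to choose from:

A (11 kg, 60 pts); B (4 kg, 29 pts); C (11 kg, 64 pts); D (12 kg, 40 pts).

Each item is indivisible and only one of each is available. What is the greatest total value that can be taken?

64 pts

Check high-value combinations within 13 kg:
- C: weight 11, value 64
- A: weight 11, value 60
- D: weight 12, value 40
Best: 64 pts.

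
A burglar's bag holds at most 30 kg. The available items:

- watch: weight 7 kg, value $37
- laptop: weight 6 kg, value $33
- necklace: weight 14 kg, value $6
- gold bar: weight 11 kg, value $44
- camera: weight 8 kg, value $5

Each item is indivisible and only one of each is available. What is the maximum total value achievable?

Check high-value combinations within 30 kg:
- watch+laptop+gold bar: weight 7+6+11=24, value 37+33+44=114
- watch+gold bar+camera: weight 7+11+8=26, value 37+44+5=86
- laptop+gold bar+camera: weight 6+11+8=25, value 33+44+5=82
- watch+gold bar: weight 7+11=18, value 37+44=81
Best: $114.

$114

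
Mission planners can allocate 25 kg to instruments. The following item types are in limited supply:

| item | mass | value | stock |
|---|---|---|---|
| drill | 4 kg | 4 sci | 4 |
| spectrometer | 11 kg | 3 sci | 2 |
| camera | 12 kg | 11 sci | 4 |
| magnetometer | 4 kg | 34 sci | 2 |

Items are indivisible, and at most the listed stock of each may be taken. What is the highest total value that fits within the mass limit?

Best selections within mass 25 and stock limits:
- 4×drill + 2×magnetometer: mass 24, value 84
- 1×drill + 1×camera + 2×magnetometer: mass 24, value 83
- 3×drill + 2×magnetometer: mass 20, value 80
- 1×camera + 2×magnetometer: mass 20, value 79
Best: 84 sci.

84 sci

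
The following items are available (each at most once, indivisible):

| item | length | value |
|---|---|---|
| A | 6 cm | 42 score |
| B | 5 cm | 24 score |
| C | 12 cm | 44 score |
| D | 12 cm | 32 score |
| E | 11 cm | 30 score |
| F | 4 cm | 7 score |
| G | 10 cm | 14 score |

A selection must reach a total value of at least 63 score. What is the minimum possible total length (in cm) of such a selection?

Subsets with value ≥ 63, sorted by total length:
- A+B: length 11, value 66
- A+B+F: length 15, value 73
- A+E: length 17, value 72
Minimum length: 11 cm.

11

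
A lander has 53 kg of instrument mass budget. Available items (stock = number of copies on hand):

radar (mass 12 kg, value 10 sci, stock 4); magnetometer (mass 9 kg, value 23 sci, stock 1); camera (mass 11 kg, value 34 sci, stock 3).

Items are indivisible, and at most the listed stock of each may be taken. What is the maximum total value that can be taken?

Best selections within mass 53 and stock limits:
- 1×magnetometer + 3×camera: mass 42, value 125
- 1×radar + 3×camera: mass 45, value 112
- 3×camera: mass 33, value 102
- 1×radar + 1×magnetometer + 2×camera: mass 43, value 101
Best: 125 sci.

125 sci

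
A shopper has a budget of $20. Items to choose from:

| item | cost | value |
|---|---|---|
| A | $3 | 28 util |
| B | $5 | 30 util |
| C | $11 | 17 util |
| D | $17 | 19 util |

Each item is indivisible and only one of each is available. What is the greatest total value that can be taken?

Check high-value combinations within $20:
- A+B+C: cost 3+5+11=19, value 28+30+17=75
- A+B: cost 3+5=8, value 28+30=58
- B+C: cost 5+11=16, value 30+17=47
- A+D: cost 3+17=20, value 28+19=47
- A+C: cost 3+11=14, value 28+17=45
Best: 75 util.

75 util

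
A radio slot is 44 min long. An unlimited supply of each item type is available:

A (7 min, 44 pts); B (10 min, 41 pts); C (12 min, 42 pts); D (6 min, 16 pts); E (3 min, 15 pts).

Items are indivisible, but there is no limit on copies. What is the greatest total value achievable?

Best value-per-unit is A at 44/7; filling with it alone gives 6×44 = 264.
Optimal mix: 5×A + 3×E → duration 44, value 265.

265 pts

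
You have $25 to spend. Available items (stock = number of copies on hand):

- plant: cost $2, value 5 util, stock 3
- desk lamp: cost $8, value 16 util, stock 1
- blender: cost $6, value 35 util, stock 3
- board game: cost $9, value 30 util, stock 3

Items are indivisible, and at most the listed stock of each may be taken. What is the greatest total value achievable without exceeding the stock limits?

120 util

Best selections within cost 25 and stock limits:
- 3×plant + 3×blender: cost 24, value 120
- 2×plant + 3×blender: cost 22, value 115
- 1×plant + 3×blender: cost 20, value 110
Best: 120 util.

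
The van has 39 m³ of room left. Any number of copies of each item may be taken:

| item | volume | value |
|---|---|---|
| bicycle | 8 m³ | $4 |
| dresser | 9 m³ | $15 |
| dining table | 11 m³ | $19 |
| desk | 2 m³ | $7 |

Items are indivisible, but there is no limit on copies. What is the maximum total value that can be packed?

Best value-per-unit is desk at 7/2, and filling with it alone uses volume 19×2=38. No mix of the others beats 19×7 = 133.

$133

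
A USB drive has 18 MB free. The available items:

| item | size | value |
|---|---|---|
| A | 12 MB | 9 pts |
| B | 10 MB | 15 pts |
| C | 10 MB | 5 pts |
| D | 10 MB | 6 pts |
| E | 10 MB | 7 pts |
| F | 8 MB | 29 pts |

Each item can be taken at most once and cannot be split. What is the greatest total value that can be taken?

44 pts

Check high-value combinations within 18 MB:
- B+F: size 10+8=18, value 15+29=44
- E+F: size 10+8=18, value 7+29=36
- D+F: size 10+8=18, value 6+29=35
Best: 44 pts.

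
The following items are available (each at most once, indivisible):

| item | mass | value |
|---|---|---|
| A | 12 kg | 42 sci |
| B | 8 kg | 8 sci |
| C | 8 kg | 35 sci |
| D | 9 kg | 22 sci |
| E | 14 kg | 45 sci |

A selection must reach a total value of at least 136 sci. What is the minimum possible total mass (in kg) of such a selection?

Subsets with value ≥ 136, sorted by total mass:
- A+C+D+E: mass 43, value 144
- A+B+C+D+E: mass 51, value 152
Minimum mass: 43 kg.

43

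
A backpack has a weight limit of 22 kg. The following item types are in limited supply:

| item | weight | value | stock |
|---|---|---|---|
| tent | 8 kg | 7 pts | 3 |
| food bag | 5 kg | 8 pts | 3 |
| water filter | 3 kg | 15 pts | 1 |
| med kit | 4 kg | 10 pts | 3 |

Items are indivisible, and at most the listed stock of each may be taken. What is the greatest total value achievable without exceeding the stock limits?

53 pts

Top feasible selections:
- 1×food bag + 1×water filter + 3×med kit: weight 20, value 53
- 2×food bag + 1×water filter + 2×med kit: weight 21, value 51
- 3×food bag + 1×water filter + 1×med kit: weight 22, value 49
- 2×food bag + 3×med kit: weight 22, value 46
Best: 53 pts.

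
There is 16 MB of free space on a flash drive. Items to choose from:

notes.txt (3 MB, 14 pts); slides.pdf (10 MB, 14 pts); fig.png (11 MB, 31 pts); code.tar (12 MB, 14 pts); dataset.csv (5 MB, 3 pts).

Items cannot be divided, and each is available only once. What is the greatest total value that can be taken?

Check high-value combinations within 16 MB:
- notes.txt+fig.png: size 3+11=14, value 14+31=45
- fig.png+dataset.csv: size 11+5=16, value 31+3=34
- fig.png: size 11, value 31
Best: 45 pts.

45 pts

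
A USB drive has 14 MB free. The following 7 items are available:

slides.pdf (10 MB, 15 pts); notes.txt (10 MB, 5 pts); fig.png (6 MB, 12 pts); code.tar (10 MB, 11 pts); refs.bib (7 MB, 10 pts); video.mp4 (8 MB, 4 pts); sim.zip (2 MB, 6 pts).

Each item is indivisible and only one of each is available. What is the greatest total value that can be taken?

Check high-value combinations within 14 MB:
- fig.png+refs.bib: size 6+7=13, value 12+10=22
- slides.pdf+sim.zip: size 10+2=12, value 15+6=21
- fig.png+sim.zip: size 6+2=8, value 12+6=18
- code.tar+sim.zip: size 10+2=12, value 11+6=17
Best: 22 pts.

22 pts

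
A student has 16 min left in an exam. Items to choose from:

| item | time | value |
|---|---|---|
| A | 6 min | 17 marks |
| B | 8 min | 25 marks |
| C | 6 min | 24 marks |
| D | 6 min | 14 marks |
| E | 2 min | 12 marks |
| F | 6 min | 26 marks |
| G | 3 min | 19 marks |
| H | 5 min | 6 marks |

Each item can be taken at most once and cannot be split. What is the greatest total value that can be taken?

69 marks

Check high-value combinations within 16 min:
- C+F+G: time 6+6+3=15, value 24+26+19=69
- B+E+F: time 8+2+6=16, value 25+12+26=63
- E+F+G+H: time 2+6+3+5=16, value 12+26+19+6=63
Best: 69 marks.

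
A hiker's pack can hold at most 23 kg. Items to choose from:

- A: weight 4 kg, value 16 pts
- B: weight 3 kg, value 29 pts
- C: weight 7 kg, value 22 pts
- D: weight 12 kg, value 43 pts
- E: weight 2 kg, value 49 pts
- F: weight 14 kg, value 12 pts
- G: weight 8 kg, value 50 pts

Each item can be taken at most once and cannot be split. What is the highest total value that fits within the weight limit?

This is a 0/1 knapsack; check combinations near the capacity.
- B+C+E+G: weight 3+7+2+8=20, value 29+22+49+50=150
- A+B+E+G: weight 4+3+2+8=17, value 16+29+49+50=144
- D+E+G: weight 12+2+8=22, value 43+49+50=142
Best: 150 pts.

150 pts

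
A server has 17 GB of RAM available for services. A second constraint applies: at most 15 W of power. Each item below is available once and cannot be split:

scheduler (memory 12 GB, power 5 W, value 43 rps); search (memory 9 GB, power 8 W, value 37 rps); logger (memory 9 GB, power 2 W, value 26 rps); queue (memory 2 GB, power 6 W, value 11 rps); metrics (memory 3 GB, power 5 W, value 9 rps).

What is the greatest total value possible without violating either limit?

54 rps

Feasible sets respecting both limits:
- scheduler+queue: memory 14, power 11, value 54
- scheduler+metrics: memory 15, power 10, value 52
- search+queue: memory 11, power 14, value 48
- search+metrics: memory 12, power 13, value 46
Best: 54 rps.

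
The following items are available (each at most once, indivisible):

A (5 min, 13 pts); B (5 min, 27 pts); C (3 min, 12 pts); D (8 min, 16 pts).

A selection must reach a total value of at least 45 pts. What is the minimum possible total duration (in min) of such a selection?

13

Subsets with value ≥ 45, sorted by total duration:
- A+B+C: duration 13, value 52
- B+C+D: duration 16, value 55
- A+B+D: duration 18, value 56
Minimum duration: 13 min.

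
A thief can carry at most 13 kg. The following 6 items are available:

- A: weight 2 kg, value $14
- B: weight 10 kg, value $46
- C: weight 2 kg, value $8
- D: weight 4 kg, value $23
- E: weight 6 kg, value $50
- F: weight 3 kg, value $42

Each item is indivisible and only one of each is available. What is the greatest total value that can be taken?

$115

Check high-value combinations within 13 kg:
- D+E+F: weight 4+6+3=13, value 23+50+42=115
- A+C+E+F: weight 2+2+6+3=13, value 14+8+50+42=114
- A+E+F: weight 2+6+3=11, value 14+50+42=106
- C+E+F: weight 2+6+3=11, value 8+50+42=100
- E+F: weight 6+3=9, value 50+42=92
Best: $115.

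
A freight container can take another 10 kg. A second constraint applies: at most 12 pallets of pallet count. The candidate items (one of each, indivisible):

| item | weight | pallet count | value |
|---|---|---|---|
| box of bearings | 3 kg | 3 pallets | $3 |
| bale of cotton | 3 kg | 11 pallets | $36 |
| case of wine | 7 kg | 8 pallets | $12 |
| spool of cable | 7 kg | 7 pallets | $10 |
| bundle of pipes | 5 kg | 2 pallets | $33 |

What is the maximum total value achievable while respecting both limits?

Feasible sets respecting both limits:
- bale of cotton: weight 3, pallet count 11, value 36
- box of bearings+bundle of pipes: weight 8, pallet count 5, value 36
- bundle of pipes: weight 5, pallet count 2, value 33
Best: $36.

$36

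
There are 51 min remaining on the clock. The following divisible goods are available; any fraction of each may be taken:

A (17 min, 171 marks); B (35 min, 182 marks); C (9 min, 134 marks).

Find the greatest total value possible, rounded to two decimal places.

Take in order of value per unit:
- C (134/9 per unit): all 9 → value 134, running total 134.00
- A (171/17 per unit): all 17 → value 171, running total 305.00
- B (182/35 per unit): 25 of 35 → value 25×182/35 = 130.0000, running total 435.00
Total 435.00.

435.00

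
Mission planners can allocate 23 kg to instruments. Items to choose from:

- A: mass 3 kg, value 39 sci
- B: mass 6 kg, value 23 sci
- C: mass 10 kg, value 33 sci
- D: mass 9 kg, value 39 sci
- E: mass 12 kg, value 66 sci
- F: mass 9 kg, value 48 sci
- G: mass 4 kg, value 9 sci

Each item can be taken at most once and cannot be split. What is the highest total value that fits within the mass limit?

This is a 0/1 knapsack; check combinations near the capacity.
- A+B+E: mass 3+6+12=21, value 39+23+66=128
- A+D+F: mass 3+9+9=21, value 39+39+48=126
- A+C+F: mass 3+10+9=22, value 39+33+48=120
Best: 128 sci.

128 sci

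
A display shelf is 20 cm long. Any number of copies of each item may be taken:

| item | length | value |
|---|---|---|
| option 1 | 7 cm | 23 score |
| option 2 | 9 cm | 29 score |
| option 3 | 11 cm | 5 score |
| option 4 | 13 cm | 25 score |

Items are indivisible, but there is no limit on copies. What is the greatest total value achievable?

58 score

Best value-per-unit is option 1 at 23/7; filling with it alone gives 2×23 = 46.
Optimal mix: 2×option 2 → length 18, value 58.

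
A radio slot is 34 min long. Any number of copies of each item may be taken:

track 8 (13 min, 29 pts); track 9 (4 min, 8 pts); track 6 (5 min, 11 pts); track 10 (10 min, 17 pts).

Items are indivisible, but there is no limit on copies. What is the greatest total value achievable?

74 pts

Best value-per-unit is track 8 at 29/13; filling with it alone gives 2×29 = 58.
Optimal mix: 2×track 8 + 2×track 9 → duration 34, value 74.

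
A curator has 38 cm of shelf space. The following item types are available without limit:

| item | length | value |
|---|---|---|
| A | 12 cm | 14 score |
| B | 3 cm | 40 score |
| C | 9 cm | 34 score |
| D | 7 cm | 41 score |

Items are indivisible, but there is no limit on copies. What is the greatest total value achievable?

480 score

Best value-per-unit is B at 40/3, and filling with it alone uses length 12×3=36. No mix of the others beats 12×40 = 480.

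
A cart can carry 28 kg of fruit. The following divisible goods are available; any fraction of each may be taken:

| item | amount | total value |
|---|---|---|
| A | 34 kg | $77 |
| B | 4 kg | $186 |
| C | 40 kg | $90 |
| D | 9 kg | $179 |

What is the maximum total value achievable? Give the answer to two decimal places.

398.97

Take in order of value per unit:
- B (186/4 per unit): all 4 → value 186, running total 186.00
- D (179/9 per unit): all 9 → value 179, running total 365.00
- A (77/34 per unit): 15 of 34 → value 15×77/34 = 33.9706, running total 398.97
Total 398.97.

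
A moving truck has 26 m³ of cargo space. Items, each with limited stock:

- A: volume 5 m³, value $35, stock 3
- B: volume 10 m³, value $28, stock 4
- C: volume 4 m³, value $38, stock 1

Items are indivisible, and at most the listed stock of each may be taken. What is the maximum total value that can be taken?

$143

Top feasible selections:
- 3×A + 1×C: volume 19, value 143
- 2×A + 1×B + 1×C: volume 24, value 136
- 3×A + 1×B: volume 25, value 133
Best: $143.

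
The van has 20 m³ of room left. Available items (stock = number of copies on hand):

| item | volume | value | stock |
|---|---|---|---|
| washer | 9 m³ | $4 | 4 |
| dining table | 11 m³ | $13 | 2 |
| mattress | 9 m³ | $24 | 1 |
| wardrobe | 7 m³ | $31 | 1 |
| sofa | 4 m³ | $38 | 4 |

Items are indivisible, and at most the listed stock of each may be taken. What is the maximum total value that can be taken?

Top feasible selections:
- 4×sofa: volume 16, value 152
- 1×wardrobe + 3×sofa: volume 19, value 145
- 3×sofa: volume 12, value 114
- 1×wardrobe + 2×sofa: volume 15, value 107
Best: $152.

$152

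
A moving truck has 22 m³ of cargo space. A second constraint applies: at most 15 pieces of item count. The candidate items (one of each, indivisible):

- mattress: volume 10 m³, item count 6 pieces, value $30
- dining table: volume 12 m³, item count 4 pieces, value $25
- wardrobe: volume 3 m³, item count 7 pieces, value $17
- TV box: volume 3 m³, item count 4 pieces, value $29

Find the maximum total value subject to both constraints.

Feasible sets respecting both limits:
- dining table+wardrobe+TV box: volume 18, item count 15, value 71
- mattress+TV box: volume 13, item count 10, value 59
- mattress+dining table: volume 22, item count 10, value 55
Best: $71.

$71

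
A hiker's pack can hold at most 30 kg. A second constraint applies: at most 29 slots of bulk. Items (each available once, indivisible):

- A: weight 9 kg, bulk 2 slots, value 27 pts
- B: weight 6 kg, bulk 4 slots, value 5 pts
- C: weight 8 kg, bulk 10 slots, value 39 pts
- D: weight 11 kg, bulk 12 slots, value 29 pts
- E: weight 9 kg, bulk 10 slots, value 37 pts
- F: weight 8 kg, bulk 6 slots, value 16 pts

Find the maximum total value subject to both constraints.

103 pts

Feasible sets respecting both limits:
- A+C+E: weight 26, bulk 22, value 103
- A+C+D: weight 28, bulk 24, value 95
- A+D+E: weight 29, bulk 24, value 93
Best: 103 pts.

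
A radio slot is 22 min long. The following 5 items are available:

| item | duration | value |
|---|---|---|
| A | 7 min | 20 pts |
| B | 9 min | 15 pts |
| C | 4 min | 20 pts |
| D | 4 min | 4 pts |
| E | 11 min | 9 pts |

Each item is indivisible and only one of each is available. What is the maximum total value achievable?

This is a 0/1 knapsack; check combinations near the capacity.
- A+B+C: duration 7+9+4=20, value 20+15+20=55
- A+C+E: duration 7+4+11=22, value 20+20+9=49
- A+C+D: duration 7+4+4=15, value 20+20+4=44
- A+C: duration 7+4=11, value 20+20=40
Best: 55 pts.

55 pts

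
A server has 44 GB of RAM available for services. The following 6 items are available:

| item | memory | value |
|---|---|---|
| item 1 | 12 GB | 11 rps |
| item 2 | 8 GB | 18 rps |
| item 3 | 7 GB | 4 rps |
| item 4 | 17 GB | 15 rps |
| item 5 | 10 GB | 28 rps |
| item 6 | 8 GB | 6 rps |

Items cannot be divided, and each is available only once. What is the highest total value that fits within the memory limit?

67 rps

Check high-value combinations within 44 GB:
- item 2+item 4+item 5+item 6: memory 8+17+10+8=43, value 18+15+28+6=67
- item 2+item 3+item 4+item 5: memory 8+7+17+10=42, value 18+4+15+28=65
- item 1+item 2+item 5+item 6: memory 12+8+10+8=38, value 11+18+28+6=63
Best: 67 rps.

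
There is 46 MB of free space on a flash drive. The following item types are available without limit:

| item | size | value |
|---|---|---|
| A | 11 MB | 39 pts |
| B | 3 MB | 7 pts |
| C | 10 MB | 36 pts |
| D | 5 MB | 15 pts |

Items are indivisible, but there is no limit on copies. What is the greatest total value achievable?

162 pts

Best value-per-unit is C at 36/10; filling with it alone gives 4×36 = 144.
Optimal mix: 1×A + 3×C + 1×D → size 46, value 162.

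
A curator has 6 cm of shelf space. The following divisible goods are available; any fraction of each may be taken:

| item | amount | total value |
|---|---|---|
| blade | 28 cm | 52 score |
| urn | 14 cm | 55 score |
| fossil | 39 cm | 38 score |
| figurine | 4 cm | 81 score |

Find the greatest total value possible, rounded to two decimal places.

88.86

Take in order of value per unit:
- figurine (81/4 per unit): all 4 → value 81, running total 81.00
- urn (55/14 per unit): 2 of 14 → value 2×55/14 = 7.8571, running total 88.86
Total 88.86.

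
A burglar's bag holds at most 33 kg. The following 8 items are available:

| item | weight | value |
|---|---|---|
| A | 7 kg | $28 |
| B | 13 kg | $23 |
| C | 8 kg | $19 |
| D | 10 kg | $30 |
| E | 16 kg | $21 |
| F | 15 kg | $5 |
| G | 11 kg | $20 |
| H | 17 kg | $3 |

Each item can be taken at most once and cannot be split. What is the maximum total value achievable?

Check high-value combinations within 33 kg:
- A+B+D: weight 7+13+10=30, value 28+23+30=81
- A+D+E: weight 7+10+16=33, value 28+30+21=79
- A+D+G: weight 7+10+11=28, value 28+30+20=78
- A+C+D: weight 7+8+10=25, value 28+19+30=77
- B+C+D: weight 13+8+10=31, value 23+19+30=72
Best: $81.

$81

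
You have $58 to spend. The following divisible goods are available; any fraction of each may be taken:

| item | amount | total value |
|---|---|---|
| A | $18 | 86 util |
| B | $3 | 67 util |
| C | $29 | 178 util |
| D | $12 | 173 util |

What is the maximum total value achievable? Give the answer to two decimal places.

Take in order of value per unit:
- B (67/3 per unit): all 3 → value 67, running total 67.00
- D (173/12 per unit): all 12 → value 173, running total 240.00
- C (178/29 per unit): all 29 → value 178, running total 418.00
- A (86/18 per unit): 14 of 18 → value 14×86/18 = 66.8889, running total 484.89
Total 484.89.

484.89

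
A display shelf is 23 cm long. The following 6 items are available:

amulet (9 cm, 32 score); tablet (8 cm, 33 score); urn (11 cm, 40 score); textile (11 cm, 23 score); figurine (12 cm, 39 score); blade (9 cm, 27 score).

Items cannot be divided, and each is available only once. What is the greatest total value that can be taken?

79 score

Check high-value combinations within 23 cm:
- urn+figurine: length 11+12=23, value 40+39=79
- tablet+urn: length 8+11=19, value 33+40=73
- amulet+urn: length 9+11=20, value 32+40=72
- tablet+figurine: length 8+12=20, value 33+39=72
- amulet+figurine: length 9+12=21, value 32+39=71
Best: 79 score.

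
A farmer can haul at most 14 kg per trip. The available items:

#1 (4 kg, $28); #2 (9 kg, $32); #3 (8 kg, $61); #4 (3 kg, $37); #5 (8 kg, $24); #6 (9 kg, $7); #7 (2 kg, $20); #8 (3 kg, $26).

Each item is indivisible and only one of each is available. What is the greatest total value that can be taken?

$124

Check high-value combinations within 14 kg:
- #3+#4+#8: weight 8+3+3=14, value 61+37+26=124
- #3+#4+#7: weight 8+3+2=13, value 61+37+20=118
- #1+#4+#7+#8: weight 4+3+2+3=12, value 28+37+20+26=111
- #1+#3+#7: weight 4+8+2=14, value 28+61+20=109
Best: $124.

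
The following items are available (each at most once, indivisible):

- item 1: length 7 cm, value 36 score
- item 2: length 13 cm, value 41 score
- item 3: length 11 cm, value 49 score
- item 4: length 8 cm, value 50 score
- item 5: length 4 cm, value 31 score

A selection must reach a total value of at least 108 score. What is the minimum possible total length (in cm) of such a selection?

19

Subsets with value ≥ 108, sorted by total length:
- item 1+item 4+item 5: length 19, value 117
- item 1+item 3+item 5: length 22, value 116
- item 3+item 4+item 5: length 23, value 130
Minimum length: 19 cm.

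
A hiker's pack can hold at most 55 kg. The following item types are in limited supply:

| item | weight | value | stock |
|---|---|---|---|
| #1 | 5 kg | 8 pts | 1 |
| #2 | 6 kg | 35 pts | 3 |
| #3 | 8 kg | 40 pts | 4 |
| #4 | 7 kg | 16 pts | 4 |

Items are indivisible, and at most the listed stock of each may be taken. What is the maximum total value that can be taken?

Best selections within weight 55 and stock limits:
- 1×#1 + 3×#2 + 4×#3: weight 55, value 273
- 3×#2 + 4×#3: weight 50, value 265
Best: 273 pts.

273 pts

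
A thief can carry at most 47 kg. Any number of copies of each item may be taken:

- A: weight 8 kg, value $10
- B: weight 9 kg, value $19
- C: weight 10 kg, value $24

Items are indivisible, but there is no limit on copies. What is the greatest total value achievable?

Best value-per-unit is C at 24/10; filling with it alone gives 4×24 = 96.
Optimal mix: 3×B + 2×C → weight 47, value 105.

$105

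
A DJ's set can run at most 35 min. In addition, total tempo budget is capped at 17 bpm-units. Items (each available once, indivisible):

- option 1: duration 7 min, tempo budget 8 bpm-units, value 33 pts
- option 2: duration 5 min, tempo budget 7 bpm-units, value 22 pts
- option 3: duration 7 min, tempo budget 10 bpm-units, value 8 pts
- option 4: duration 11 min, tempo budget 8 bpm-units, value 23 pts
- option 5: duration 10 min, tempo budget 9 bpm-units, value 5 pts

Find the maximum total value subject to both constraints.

56 pts

Feasible sets respecting both limits:
- option 1+option 4: duration 18, tempo budget 16, value 56
- option 1+option 2: duration 12, tempo budget 15, value 55
- option 2+option 4: duration 16, tempo budget 15, value 45
Best: 56 pts.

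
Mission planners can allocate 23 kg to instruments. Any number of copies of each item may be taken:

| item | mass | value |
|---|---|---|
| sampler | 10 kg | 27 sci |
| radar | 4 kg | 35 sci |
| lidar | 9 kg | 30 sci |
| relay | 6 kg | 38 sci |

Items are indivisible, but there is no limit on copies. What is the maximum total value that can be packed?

178 sci

Best value-per-unit is radar at 35/4; filling with it alone gives 5×35 = 175.
Optimal mix: 4×radar + 1×relay → mass 22, value 178.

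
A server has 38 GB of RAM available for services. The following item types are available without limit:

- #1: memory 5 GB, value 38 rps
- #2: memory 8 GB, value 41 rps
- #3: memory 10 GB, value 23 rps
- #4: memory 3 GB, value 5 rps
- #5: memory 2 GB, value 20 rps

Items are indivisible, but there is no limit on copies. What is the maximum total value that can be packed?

380 rps

Best value-per-unit is #5 at 20/2, and filling with it alone uses memory 19×2=38. No mix of the others beats 19×20 = 380.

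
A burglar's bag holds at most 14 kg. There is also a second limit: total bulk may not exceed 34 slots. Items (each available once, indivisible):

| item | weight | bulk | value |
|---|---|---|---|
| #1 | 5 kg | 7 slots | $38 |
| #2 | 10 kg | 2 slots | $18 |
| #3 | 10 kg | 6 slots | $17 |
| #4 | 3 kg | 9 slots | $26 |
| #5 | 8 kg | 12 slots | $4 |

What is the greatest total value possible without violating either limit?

Feasible sets respecting both limits:
- #1+#4: weight 8, bulk 16, value 64
- #2+#4: weight 13, bulk 11, value 44
- #3+#4: weight 13, bulk 15, value 43
Best: $64.

$64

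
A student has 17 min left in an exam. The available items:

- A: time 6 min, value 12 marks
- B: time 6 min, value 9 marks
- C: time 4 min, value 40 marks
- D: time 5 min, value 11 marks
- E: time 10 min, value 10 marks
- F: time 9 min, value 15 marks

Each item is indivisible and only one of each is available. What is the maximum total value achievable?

Check high-value combinations within 17 min:
- A+C+D: time 6+4+5=15, value 12+40+11=63
- A+B+C: time 6+6+4=16, value 12+9+40=61
- B+C+D: time 6+4+5=15, value 9+40+11=60
Best: 63 marks.

63 marks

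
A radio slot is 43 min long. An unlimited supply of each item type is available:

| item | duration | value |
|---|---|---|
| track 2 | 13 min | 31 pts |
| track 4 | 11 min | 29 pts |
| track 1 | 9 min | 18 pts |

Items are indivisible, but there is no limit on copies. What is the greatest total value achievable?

105 pts

Best value-per-unit is track 4 at 29/11; filling with it alone gives 3×29 = 87.
Optimal mix: 3×track 4 + 1×track 1 → duration 42, value 105.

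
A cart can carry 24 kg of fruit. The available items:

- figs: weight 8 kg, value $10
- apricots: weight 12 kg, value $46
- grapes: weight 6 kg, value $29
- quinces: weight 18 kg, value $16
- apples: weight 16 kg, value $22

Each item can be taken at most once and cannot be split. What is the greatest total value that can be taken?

Check high-value combinations within 24 kg:
- apricots+grapes: weight 12+6=18, value 46+29=75
- figs+apricots: weight 8+12=20, value 10+46=56
- grapes+apples: weight 6+16=22, value 29+22=51
- apricots: weight 12, value 46
Best: $75.

$75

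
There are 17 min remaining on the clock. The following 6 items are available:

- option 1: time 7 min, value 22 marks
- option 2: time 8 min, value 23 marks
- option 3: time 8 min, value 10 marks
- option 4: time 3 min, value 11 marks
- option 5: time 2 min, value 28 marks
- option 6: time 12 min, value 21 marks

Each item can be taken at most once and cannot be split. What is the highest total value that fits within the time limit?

73 marks

This is a 0/1 knapsack; check combinations near the capacity.
- option 1+option 2+option 5: time 7+8+2=17, value 22+23+28=73
- option 2+option 4+option 5: time 8+3+2=13, value 23+11+28=62
- option 1+option 4+option 5: time 7+3+2=12, value 22+11+28=61
Best: 73 marks.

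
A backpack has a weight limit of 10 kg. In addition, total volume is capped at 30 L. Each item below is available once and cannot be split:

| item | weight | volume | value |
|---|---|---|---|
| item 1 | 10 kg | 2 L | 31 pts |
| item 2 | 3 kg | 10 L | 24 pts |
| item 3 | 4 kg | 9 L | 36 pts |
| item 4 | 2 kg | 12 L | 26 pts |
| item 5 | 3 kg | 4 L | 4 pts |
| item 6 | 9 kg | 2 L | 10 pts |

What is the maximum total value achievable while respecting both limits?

66 pts

Feasible sets respecting both limits:
- item 3+item 4+item 5: weight 9, volume 25, value 66
- item 2+item 3+item 5: weight 10, volume 23, value 64
- item 3+item 4: weight 6, volume 21, value 62
Best: 66 pts.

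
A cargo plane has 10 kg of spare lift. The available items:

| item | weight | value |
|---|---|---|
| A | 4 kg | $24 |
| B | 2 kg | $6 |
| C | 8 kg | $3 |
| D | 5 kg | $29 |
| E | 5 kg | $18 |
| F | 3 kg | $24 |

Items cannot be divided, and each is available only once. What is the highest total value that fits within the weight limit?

$59

This is a 0/1 knapsack; check combinations near the capacity.
- B+D+F: weight 2+5+3=10, value 6+29+24=59
- A+B+F: weight 4+2+3=9, value 24+6+24=54
- D+F: weight 5+3=8, value 29+24=53
- A+D: weight 4+5=9, value 24+29=53
- A+F: weight 4+3=7, value 24+24=48
Best: $59.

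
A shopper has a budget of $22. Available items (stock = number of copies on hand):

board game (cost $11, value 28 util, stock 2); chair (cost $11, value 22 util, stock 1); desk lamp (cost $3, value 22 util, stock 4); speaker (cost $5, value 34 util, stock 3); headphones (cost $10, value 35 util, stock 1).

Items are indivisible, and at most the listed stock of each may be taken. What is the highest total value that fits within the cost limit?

Top feasible selections:
- 4×desk lamp + 2×speaker: cost 22, value 156
- 2×desk lamp + 3×speaker: cost 21, value 146
- 3×desk lamp + 2×speaker: cost 19, value 134
Best: 156 util.

156 util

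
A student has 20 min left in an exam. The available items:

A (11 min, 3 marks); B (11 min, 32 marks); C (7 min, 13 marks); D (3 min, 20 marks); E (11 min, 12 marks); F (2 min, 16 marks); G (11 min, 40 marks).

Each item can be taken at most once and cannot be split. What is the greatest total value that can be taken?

Check high-value combinations within 20 min:
- D+F+G: time 3+2+11=16, value 20+16+40=76
- C+F+G: time 7+2+11=20, value 13+16+40=69
- B+D+F: time 11+3+2=16, value 32+20+16=68
- B+C+F: time 11+7+2=20, value 32+13+16=61
- D+G: time 3+11=14, value 20+40=60
Best: 76 marks.

76 marks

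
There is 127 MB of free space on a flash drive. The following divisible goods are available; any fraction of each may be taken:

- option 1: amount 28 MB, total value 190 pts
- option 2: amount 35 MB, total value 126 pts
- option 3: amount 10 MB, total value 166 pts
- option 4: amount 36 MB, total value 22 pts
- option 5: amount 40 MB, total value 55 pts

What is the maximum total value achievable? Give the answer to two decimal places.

545.56

Take in order of value per unit:
- option 3 (166/10 per unit): all 10 → value 166, running total 166.00
- option 1 (190/28 per unit): all 28 → value 190, running total 356.00
- option 2 (126/35 per unit): all 35 → value 126, running total 482.00
- option 5 (55/40 per unit): all 40 → value 55, running total 537.00
- option 4 (22/36 per unit): 14 of 36 → value 14×22/36 = 8.5556, running total 545.56
Total 545.56.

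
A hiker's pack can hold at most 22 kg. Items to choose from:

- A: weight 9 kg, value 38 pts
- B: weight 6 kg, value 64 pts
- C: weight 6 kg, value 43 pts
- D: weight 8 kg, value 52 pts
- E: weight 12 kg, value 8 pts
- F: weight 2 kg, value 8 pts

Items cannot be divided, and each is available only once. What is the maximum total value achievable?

Check high-value combinations within 22 kg:
- B+C+D+F: weight 6+6+8+2=22, value 64+43+52+8=167
- B+C+D: weight 6+6+8=20, value 64+43+52=159
- A+B+C: weight 9+6+6=21, value 38+64+43=145
- B+D+F: weight 6+8+2=16, value 64+52+8=124
- B+D: weight 6+8=14, value 64+52=116
Best: 167 pts.

167 pts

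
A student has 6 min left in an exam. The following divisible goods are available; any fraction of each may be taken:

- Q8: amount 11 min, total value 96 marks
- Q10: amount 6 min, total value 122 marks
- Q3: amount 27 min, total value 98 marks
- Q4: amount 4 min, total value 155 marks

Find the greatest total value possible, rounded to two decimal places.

195.67

Take in order of value per unit:
- Q4 (155/4 per unit): all 4 → value 155, running total 155.00
- Q10 (122/6 per unit): 2 of 6 → value 2×122/6 = 40.6667, running total 195.67
Total 195.67.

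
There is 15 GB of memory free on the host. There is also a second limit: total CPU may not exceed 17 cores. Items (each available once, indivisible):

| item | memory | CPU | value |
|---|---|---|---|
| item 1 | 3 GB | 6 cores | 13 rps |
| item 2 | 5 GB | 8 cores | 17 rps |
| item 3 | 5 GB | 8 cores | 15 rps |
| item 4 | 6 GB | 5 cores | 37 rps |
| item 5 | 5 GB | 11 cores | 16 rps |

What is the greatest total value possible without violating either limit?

54 rps

Feasible sets respecting both limits:
- item 2+item 4: memory 11, CPU 13, value 54
- item 4+item 5: memory 11, CPU 16, value 53
- item 3+item 4: memory 11, CPU 13, value 52
Best: 54 rps.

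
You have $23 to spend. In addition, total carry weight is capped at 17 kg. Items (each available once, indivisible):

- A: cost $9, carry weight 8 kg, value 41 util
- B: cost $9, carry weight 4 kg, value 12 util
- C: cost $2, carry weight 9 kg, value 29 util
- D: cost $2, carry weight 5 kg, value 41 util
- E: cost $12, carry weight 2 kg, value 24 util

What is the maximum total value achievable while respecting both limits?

Feasible sets respecting both limits:
- A+D+E: cost 23, carry weight 15, value 106
- A+B+D: cost 20, carry weight 17, value 94
- C+D+E: cost 16, carry weight 16, value 94
- A+D: cost 11, carry weight 13, value 82
Best: 106 util.

106 util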